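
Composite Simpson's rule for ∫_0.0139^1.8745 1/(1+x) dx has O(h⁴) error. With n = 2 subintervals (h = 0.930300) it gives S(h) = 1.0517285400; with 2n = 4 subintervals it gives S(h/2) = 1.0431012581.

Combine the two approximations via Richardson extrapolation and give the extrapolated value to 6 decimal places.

1.042526

Leading term ∝ h^4; use weight 16 = 2^4.
A(h/2) − A(h) = 1.0431012581 − 1.0517285400 = -0.0086272819
Correction (A(h/2) − A(h))/(16 − 1) = (-0.0086272819)/15 = -0.0005751521
R = A(h/2) + (A(h/2) − A(h))/15 = 1.0431012581 − 0.0005751521 = 1.0425261060
Gap between inputs: 8.627e-03; correction applied: −0.0005751521.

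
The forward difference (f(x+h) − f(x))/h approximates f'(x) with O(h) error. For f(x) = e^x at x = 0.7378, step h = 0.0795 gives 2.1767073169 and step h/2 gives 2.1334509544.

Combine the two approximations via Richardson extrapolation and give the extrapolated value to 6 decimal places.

2.090195

r = 1: numerator weight 2, denominator 1.
2 × 2.1334509544 = 4.2669019088; subtract 2.1767073169 → 2.0901945919
R = 2.0901945919/1 = 2.0901945919
Shift from A(h/2): −0.0432563625.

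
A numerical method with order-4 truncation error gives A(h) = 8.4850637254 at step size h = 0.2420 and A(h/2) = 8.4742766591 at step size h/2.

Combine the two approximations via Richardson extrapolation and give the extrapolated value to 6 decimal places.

8.473558

Order 4 gives 2^r = 16 and 2^r − 1 = 15.
2^4×A(h/2) = 135.5884265456; minus A(h) gives 127.1033628202.
Divide by 2^4 − 1 = 15.
R = 127.1033628202/15 = 8.4735575213
Correction |R − A(h/2)| = 7.191e-04; gap |A(h/2) − A(h)| = 1.079e-02.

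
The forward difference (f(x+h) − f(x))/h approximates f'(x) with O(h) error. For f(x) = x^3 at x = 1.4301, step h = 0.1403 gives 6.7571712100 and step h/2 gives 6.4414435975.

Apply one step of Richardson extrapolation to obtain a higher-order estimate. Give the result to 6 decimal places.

The method has order 1: 2^1 = 2.
2^1 × A(h/2) = 12.8828871950; minus A(h) gives 6.1257159850.
Denominator 2 − 1 = 1.
So the Richardson estimate is 6.1257159850.
Correction |R − A(h/2)| = 3.157e-01; gap |A(h/2) − A(h)| = 3.157e-01.

6.125716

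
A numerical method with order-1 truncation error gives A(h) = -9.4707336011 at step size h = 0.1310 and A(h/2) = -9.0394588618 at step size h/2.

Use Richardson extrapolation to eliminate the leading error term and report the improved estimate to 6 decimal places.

The method has order 1: 2^1 = 2.
2^1·A(h/2) = -18.0789177236; minus A(h) gives -8.6081841225.
Divide by 2^1 − 1 = 1.
So the Richardson estimate is -8.6081841225.
Correction |R − A(h/2)| = 4.313e-01; gap |A(h/2) − A(h)| = 4.313e-01.

-8.608184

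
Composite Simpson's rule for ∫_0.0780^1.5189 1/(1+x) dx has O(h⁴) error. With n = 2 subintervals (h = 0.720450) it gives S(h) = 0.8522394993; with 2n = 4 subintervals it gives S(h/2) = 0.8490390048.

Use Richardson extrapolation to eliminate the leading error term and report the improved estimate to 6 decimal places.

r = 4, so 2^r = 16.
16·0.8490390048 − 0.8522394993 = 12.7323845775
Denominator 16 − 1 = 15.
So the Richardson estimate is 0.8488256385.
Gap between inputs: 3.200e-03; correction applied: −0.0002133663.

0.848826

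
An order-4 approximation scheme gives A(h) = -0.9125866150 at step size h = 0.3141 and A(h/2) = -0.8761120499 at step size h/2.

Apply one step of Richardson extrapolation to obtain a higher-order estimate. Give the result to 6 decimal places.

r = 4, so 2^r = 16.
16·(-0.8761120499) = -14.0177927984; subtract (-0.9125866150) → -13.1052061834
R = (-13.1052061834)/15 = -0.8736804122

-0.873680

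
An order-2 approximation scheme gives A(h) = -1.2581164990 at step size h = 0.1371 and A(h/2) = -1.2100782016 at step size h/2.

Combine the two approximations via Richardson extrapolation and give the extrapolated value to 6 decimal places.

-1.194065

Leading term ∝ h^2; use weight 4 = 2^2.
4*(-1.2100782016) = -4.8403128064; subtract (-1.2581164990) → -3.5821963074
Divide by 2^2 − 1 = 3.
(4*(-1.2100782016) − (-1.2581164990))/(4 − 1) = -1.1940654358
Gap between inputs: 4.804e-02; correction applied: +0.0160127658.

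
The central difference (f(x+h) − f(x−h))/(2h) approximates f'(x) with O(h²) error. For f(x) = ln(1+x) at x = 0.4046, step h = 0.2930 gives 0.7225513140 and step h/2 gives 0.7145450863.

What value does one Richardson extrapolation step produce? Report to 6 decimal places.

r = 2, so 2^r = 4.
Difference of the inputs: 0.7145450863 − 0.7225513140 = -0.0080062277
Divide by 2^2 − 1 = 3: (-0.0080062277)/3 = -0.0026687426
R = 0.7145450863 − 0.0026687426 = 0.7118763437
Gap between inputs: 8.006e-03; correction applied: −0.0026687426.

0.711876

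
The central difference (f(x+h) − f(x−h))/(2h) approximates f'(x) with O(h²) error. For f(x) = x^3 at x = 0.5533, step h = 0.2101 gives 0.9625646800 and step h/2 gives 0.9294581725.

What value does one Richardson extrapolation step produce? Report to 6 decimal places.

0.918423

The method has order 2: 2^2 = 4.
4*0.9294581725 = 3.7178326900; subtract 0.9625646800 → 2.7552680100
Divide by 2^2 − 1 = 3.
So the Richardson estimate is 0.9184226700.
Shift from A(h/2): −0.0110355025.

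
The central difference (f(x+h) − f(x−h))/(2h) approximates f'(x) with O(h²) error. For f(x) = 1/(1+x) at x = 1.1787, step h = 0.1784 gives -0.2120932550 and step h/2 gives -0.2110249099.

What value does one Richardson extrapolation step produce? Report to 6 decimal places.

r = 2: numerator weight 4, denominator 3.
Numerator 4×A(h/2) − A(h) = 4×(-0.2110249099) − (-0.2120932550) = -0.6320063846
Denominator 4 − 1 = 3.
Result: -0.2106687949

-0.210669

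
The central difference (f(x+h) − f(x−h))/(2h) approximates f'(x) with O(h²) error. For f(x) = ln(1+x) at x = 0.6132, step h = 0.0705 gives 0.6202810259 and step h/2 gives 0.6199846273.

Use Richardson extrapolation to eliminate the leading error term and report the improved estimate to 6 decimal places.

With r = 2 the leading error scales as h^2, so the weight is 2^2 = 4.
4×0.6199846273 = 2.4799385092; subtract 0.6202810259 → 1.8596574833
Extrapolated: 1.8596574833 / 3 = 0.6198858278

0.619886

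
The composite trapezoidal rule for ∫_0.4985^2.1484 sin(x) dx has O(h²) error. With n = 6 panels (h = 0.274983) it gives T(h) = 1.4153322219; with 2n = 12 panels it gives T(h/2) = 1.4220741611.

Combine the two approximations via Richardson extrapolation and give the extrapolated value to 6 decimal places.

1.424321

The method has order 2: 2^2 = 4.
4*1.4220741611 = 5.6882966444; 5.6882966444 − 1.4153322219 = 4.2729644225
Denominator 4 − 1 = 3.
So the Richardson estimate is 1.4243214742.
Correction |R − A(h/2)| = 2.247e-03; gap |A(h/2) − A(h)| = 6.742e-03.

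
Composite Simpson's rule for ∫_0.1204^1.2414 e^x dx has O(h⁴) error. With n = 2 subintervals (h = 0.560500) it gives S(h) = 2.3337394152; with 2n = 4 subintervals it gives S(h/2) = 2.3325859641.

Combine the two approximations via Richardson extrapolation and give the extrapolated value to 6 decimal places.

2.332509

With r = 4 the leading error scales as h^4, so the weight is 2^4 = 16.
Difference of the inputs: 2.3325859641 − 2.3337394152 = -0.0011534511
Divide by 2^4 − 1 = 15: (-0.0011534511)/15 = -0.0000768967
R = A(h/2) + (A(h/2) − A(h))/15 = 2.3325859641 − 0.0000768967 = 2.3325090674
Correction |R − A(h/2)| = 7.690e-05; gap |A(h/2) − A(h)| = 1.153e-03.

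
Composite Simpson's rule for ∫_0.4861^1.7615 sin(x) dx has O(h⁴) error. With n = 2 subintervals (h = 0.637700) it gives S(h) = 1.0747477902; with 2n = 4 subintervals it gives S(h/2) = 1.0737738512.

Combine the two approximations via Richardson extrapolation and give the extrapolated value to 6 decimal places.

The method has order 4: 2^4 = 16.
16 × 1.0737738512 = 17.1803816192; 17.1803816192 − 1.0747477902 = 16.1056338290
16.1056338290 ÷ 15 = 1.0737089219

1.073709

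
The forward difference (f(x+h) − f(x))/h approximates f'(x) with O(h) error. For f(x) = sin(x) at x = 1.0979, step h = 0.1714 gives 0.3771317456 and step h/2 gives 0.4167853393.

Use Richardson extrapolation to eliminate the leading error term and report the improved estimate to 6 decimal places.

0.456439

With r = 1 the leading error scales as h^1, so the weight is 2^1 = 2.
Numerator 2*A(h/2) − A(h) = 2*0.4167853393 − 0.3771317456 = 0.4564389330
R = 0.4564389330/1 = 0.4564389330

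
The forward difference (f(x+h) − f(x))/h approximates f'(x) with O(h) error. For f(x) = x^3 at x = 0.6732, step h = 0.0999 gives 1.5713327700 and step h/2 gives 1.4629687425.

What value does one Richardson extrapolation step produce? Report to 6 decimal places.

With r = 1 the leading error scales as h^1, so the weight is 2^1 = 2.
Weighted: 2.9259374850 − 1.5713327700 = 1.3546047150
Divide by 2^1 − 1 = 1.
Result: 1.3546047150
Correction |R − A(h/2)| = 1.084e-01; gap |A(h/2) − A(h)| = 1.084e-01.

1.354605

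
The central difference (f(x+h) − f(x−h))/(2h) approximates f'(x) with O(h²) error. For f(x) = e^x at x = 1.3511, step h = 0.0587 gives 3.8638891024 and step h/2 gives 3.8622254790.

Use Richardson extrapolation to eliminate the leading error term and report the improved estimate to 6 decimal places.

3.861671

The method has order 2: 2^2 = 4.
Numerator 4*A(h/2) − A(h) = 4*3.8622254790 − 3.8638891024 = 11.5850128136
Extrapolated: 11.5850128136 / 3 = 3.8616709379
Gap between inputs: 1.664e-03; correction applied: −0.0005545411.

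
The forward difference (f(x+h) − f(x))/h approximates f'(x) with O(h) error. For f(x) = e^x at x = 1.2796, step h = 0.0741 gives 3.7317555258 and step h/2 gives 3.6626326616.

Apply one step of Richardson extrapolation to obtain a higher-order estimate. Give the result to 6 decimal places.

Error is O(h^1); halving h shrinks it by 2^1 = 2.
2×3.6626326616 − 3.7317555258 = 3.5935097974
Divide by 2^1 − 1 = 1.
So the Richardson estimate is 3.5935097974.
Correction |R − A(h/2)| = 6.912e-02; gap |A(h/2) − A(h)| = 6.912e-02.

3.593510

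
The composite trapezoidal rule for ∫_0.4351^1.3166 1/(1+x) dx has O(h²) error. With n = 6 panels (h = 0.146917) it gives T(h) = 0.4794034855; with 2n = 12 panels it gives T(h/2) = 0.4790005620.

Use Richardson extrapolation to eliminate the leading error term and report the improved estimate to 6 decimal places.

Leading term ∝ h^2; use weight 4 = 2^2.
Top: 4(0.4790005620) − (0.4794034855) = 1.4365987625
Extrapolated: 1.4365987625 / 3 = 0.4788662542
Gap between inputs: 4.029e-04; correction applied: −0.0001343078.

0.478866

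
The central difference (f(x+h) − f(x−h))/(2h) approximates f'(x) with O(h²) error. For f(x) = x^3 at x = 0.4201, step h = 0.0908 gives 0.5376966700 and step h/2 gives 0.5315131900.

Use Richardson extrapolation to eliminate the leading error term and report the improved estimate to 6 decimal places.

Leading term ∝ h^2; use weight 4 = 2^2.
Weighted: 2.1260527600 − 0.5376966700 = 1.5883560900
1.5883560900 ÷ 3 = 0.5294520300

0.529452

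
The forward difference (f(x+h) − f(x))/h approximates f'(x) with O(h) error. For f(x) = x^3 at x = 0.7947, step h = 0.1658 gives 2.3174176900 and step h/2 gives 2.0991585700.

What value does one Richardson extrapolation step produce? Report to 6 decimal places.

r = 1, so 2^r = 2.
A(h/2) − A(h) = 2.0991585700 − 2.3174176900 = -0.2182591200
Divide by 2^1 − 1 = 1: (-0.2182591200)/1 = -0.2182591200
R = 2.0991585700 − 0.2182591200 = 1.8808994500

1.880899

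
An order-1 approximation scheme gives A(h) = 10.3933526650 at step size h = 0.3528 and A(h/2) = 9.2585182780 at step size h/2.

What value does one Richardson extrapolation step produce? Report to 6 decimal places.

r = 1: numerator weight 2, denominator 1.
2*9.2585182780 − 10.3933526650 = 8.1236838910
Denominator 2 − 1 = 1.
8.1236838910 ÷ 1 = 8.1236838910
Correction |R − A(h/2)| = 1.135e+00; gap |A(h/2) − A(h)| = 1.135e+00.

8.123684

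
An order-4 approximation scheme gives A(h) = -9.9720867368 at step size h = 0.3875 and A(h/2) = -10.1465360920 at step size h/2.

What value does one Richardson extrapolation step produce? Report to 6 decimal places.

Method order is 4; weight 2^4 = 16.
16 × (-10.1465360920) − (-9.9720867368) = -152.3724907352
R = (-152.3724907352)/15 = -10.1581660490
Gap between inputs: 1.744e-01; correction applied: −0.0116299570.

-10.158166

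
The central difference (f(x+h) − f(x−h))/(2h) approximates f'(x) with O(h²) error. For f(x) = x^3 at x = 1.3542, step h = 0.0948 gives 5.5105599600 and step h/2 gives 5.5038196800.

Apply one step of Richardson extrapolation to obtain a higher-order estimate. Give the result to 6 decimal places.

5.501573

Error is O(h^2); halving h shrinks it by 2^2 = 4.
Top: 4(5.5038196800) − (5.5105599600) = 16.5047187600
Divide by 2^2 − 1 = 3.
16.5047187600 ÷ 3 = 5.5015729200
Shift from A(h/2): −0.0022467600.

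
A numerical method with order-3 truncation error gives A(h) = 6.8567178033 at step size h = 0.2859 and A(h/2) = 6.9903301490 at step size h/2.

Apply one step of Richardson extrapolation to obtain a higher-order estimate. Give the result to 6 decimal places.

r = 3: numerator weight 8, denominator 7.
8 × 6.9903301490 = 55.9226411920; 55.9226411920 − 6.8567178033 = 49.0659233887
Divide by 2^3 − 1 = 7.
So the Richardson estimate is 7.0094176270.

7.009418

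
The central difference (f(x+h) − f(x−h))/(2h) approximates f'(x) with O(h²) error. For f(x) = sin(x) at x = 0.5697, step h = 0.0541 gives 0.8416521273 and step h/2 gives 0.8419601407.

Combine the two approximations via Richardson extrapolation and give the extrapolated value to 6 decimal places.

Order 2 gives 2^r = 4 and 2^r − 1 = 3.
Numerator 4*A(h/2) − A(h) = 4*0.8419601407 − 0.8416521273 = 2.5261884355
Denominator 4 − 1 = 3.
Extrapolated: 2.5261884355 / 3 = 0.8420628118

0.842063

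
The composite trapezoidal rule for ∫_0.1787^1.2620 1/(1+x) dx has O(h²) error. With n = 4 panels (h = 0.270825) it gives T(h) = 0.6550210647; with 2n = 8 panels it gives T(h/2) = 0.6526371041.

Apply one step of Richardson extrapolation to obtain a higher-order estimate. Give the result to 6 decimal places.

Order 2 gives 2^r = 4 and 2^r − 1 = 3.
Weighted: 2.6105484164 − 0.6550210647 = 1.9555273517
R = 1.9555273517/3 = 0.6518424506
Gap between inputs: 2.384e-03; correction applied: −0.0007946535.

0.651842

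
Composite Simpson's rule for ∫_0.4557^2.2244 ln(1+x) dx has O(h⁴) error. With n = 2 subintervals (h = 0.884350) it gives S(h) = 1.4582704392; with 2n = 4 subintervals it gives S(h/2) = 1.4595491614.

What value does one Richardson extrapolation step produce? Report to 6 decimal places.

1.459634

Error is O(h^4); halving h shrinks it by 2^4 = 16.
Top: 16(1.4595491614) − (1.4582704392) = 21.8945161432
Extrapolated: 21.8945161432 / 15 = 1.4596344095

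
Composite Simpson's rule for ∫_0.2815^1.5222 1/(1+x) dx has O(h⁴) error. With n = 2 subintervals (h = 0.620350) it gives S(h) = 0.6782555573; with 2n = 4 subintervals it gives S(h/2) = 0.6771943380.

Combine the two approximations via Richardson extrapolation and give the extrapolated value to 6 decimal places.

r = 4: numerator weight 16, denominator 15.
16*0.6771943380 = 10.8351094080; 10.8351094080 − 0.6782555573 = 10.1568538507
10.1568538507 ÷ 15 = 0.6771235900

0.677124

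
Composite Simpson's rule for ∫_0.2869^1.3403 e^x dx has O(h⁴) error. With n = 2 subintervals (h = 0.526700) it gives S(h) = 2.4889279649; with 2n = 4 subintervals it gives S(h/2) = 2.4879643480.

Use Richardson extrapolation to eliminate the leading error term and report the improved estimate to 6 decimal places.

2.487900

r = 4, so 2^r = 16.
Weighted: 39.8074295680 − 2.4889279649 = 37.3185016031
37.3185016031 ÷ 15 = 2.4879001069
Correction |R − A(h/2)| = 6.424e-05; gap |A(h/2) − A(h)| = 9.636e-04.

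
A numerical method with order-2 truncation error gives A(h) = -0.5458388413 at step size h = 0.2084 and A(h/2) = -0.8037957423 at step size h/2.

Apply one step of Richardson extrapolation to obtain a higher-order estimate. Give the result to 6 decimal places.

-0.889781

Method order is 2; weight 2^2 = 4.
A(h/2) − A(h) = -0.8037957423 − (-0.5458388413) = -0.2579569010
Divide by 2^2 − 1 = 3: (-0.2579569010)/3 = -0.0859856337
R = -0.8037957423 − 0.0859856337 = -0.8897813760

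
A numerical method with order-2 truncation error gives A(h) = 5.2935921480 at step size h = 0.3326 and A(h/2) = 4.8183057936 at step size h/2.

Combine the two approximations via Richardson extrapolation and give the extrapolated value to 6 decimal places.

Method order is 2; weight 2^2 = 4.
Numerator 4 × A(h/2) − A(h) = 4 × 4.8183057936 − 5.2935921480 = 13.9796310264
Divide by 2^2 − 1 = 3.
So the Richardson estimate is 4.6598770088.

4.659877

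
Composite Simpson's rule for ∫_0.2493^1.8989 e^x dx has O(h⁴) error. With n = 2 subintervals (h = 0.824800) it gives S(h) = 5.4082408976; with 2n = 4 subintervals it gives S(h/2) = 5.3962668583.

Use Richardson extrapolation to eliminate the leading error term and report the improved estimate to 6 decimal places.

5.395469

Error is O(h^4); halving h shrinks it by 2^4 = 16.
16×5.3962668583 = 86.3402697328; subtract 5.4082408976 → 80.9320288352
Denominator 16 − 1 = 15.
(16×5.3962668583 − 5.4082408976)/(16 − 1) = 5.3954685890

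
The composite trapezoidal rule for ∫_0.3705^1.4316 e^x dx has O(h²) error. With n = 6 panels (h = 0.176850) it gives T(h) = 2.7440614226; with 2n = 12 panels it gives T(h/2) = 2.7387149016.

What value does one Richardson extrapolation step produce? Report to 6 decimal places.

2.736933

Method order is 2; weight 2^2 = 4.
Weighted: 10.9548596064 − 2.7440614226 = 8.2107981838
8.2107981838 ÷ 3 = 2.7369327279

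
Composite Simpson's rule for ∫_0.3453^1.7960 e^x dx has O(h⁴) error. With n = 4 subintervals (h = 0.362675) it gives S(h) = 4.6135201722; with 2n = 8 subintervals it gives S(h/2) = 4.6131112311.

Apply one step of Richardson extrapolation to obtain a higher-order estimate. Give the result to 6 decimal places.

Method order is 4; weight 2^4 = 16.
2^4*A(h/2) = 73.8097796976; minus A(h) gives 69.1962595254.
Denominator 16 − 1 = 15.
R = 69.1962595254/15 = 4.6130839684
Correction |R − A(h/2)| = 2.726e-05; gap |A(h/2) − A(h)| = 4.089e-04.

4.613084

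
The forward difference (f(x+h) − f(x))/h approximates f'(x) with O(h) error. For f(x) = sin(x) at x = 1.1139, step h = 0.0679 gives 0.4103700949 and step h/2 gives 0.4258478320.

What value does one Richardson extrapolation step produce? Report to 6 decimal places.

0.441326

Order 1 gives 2^r = 2 and 2^r − 1 = 1.
2*0.4258478320 = 0.8516956640; subtract 0.4103700949 → 0.4413255691
Denominator 2 − 1 = 1.
Result: 0.4413255691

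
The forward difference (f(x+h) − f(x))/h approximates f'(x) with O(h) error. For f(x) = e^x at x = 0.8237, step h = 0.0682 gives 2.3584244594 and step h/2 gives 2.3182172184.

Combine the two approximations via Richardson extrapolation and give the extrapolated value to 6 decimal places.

r = 1: numerator weight 2, denominator 1.
Difference of the inputs: 2.3182172184 − 2.3584244594 = -0.0402072410
Divide by 2^1 − 1 = 1: (-0.0402072410)/1 = -0.0402072410
R = A(h/2) + (A(h/2) − A(h))/1 = 2.3182172184 − 0.0402072410 = 2.2780099774
Correction |R − A(h/2)| = 4.021e-02; gap |A(h/2) − A(h)| = 4.021e-02.

2.278010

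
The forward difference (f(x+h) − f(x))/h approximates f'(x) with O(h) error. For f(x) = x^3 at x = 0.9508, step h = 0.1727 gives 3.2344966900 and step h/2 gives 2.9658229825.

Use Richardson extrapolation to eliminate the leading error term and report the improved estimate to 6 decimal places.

2.697149

With r = 1 the leading error scales as h^1, so the weight is 2^1 = 2.
Weighted: 5.9316459650 − 3.2344966900 = 2.6971492750
Extrapolated: 2.6971492750 / 1 = 2.6971492750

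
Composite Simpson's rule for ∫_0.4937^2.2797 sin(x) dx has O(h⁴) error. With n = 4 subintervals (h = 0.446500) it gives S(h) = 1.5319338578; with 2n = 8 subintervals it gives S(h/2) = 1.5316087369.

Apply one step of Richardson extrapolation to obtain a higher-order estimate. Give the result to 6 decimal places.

1.531587

The method has order 4: 2^4 = 16.
16×1.5316087369 = 24.5057397904; 24.5057397904 − 1.5319338578 = 22.9738059326
Denominator 16 − 1 = 15.
R = 22.9738059326/15 = 1.5315870622
Gap between inputs: 3.251e-04; correction applied: −0.0000216747.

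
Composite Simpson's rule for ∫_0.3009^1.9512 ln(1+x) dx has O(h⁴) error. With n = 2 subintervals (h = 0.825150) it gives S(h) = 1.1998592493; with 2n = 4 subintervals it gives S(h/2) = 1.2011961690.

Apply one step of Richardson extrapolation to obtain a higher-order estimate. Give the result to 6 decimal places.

The method has order 4: 2^4 = 16.
Top: 16(1.2011961690) − (1.1998592493) = 18.0192794547
(16 × 1.2011961690 − 1.1998592493)/(16 − 1) = 1.2012852970
Gap between inputs: 1.337e-03; correction applied: +0.0000891280.

1.201285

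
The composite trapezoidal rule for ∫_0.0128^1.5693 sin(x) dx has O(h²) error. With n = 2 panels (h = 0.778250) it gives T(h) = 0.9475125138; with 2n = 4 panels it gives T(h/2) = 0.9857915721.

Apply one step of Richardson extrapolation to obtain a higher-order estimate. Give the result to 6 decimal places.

0.998551

Order 2 gives 2^r = 4 and 2^r − 1 = 3.
Difference of the inputs: 0.9857915721 − 0.9475125138 = 0.0382790583
Correction (A(h/2) − A(h))/(4 − 1) = 0.0382790583/3 = 0.0127596861
R = A(h/2) + (A(h/2) − A(h))/3 = 0.9857915721 + 0.0127596861 = 0.9985512582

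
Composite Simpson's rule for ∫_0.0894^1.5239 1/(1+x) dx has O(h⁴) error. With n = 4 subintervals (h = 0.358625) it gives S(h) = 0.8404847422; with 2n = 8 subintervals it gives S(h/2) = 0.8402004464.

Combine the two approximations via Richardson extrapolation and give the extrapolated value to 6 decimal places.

Order 4 gives 2^r = 16 and 2^r − 1 = 15.
16*0.8402004464 = 13.4432071424; subtract 0.8404847422 → 12.6027224002
12.6027224002 ÷ 15 = 0.8401814933

0.840181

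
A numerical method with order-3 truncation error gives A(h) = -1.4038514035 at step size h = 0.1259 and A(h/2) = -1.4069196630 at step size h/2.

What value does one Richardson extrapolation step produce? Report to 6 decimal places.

Order 3 gives 2^r = 8 and 2^r − 1 = 7.
8·(-1.4069196630) = -11.2553573040; (-11.2553573040) − (-1.4038514035) = -9.8515059005
R = (-9.8515059005)/7 = -1.4073579858

-1.407358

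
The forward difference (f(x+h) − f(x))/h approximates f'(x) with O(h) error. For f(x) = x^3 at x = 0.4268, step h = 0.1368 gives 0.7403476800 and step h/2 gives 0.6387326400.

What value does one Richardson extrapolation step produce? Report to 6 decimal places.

0.537118

Method order is 1; weight 2^1 = 2.
Top: 2(0.6387326400) − (0.7403476800) = 0.5371176000
Denominator 2 − 1 = 1.
So the Richardson estimate is 0.5371176000.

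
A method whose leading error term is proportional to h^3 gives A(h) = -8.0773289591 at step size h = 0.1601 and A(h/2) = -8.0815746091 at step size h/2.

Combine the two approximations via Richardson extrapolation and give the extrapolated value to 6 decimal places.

With r = 3 the leading error scales as h^3, so the weight is 2^3 = 8.
8 × (-8.0815746091) = -64.6525968728; (-64.6525968728) − (-8.0773289591) = -56.5752679137
(-56.5752679137) ÷ 7 = -8.0821811305
Correction |R − A(h/2)| = 6.065e-04; gap |A(h/2) − A(h)| = 4.246e-03.

-8.082181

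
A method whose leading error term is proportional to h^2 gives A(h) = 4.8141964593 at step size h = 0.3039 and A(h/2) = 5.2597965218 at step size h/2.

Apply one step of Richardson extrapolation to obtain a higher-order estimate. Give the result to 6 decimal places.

5.408330

Order 2 gives 2^r = 4 and 2^r − 1 = 3.
Difference of the inputs: 5.2597965218 − 4.8141964593 = 0.4456000625
Correction (A(h/2) − A(h))/(4 − 1) = 0.4456000625/3 = 0.1485333542
R = A(h/2) + (A(h/2) − A(h))/3 = 5.2597965218 + 0.1485333542 = 5.4083298760
Shift from A(h/2): +0.1485333542.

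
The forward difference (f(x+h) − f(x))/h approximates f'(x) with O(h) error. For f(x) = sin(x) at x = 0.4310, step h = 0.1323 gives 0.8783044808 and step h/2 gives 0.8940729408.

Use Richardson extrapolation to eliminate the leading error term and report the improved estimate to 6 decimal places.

0.909841

Method order is 1; weight 2^1 = 2.
A(h/2) − A(h) = 0.8940729408 − 0.8783044808 = 0.0157684600
Divide by 2^1 − 1 = 1: 0.0157684600/1 = 0.0157684600
R = 0.8940729408 + 0.0157684600 = 0.9098414008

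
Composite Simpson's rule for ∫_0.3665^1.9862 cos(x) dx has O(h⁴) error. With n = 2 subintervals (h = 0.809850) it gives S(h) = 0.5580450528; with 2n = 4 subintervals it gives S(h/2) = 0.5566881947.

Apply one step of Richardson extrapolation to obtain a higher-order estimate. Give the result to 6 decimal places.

With r = 4 the leading error scales as h^4, so the weight is 2^4 = 16.
Numerator 16×A(h/2) − A(h) = 16×0.5566881947 − 0.5580450528 = 8.3489660624
(16×0.5566881947 − 0.5580450528)/(16 − 1) = 0.5565977375

0.556598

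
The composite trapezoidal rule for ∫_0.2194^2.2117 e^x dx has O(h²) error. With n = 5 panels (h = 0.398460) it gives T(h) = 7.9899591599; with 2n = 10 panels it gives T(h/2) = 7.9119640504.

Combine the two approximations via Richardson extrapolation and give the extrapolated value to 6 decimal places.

7.885966

Method order is 2; weight 2^2 = 4.
4·7.9119640504 = 31.6478562016; subtract 7.9899591599 → 23.6578970417
Denominator 4 − 1 = 3.
Result: 7.8859656806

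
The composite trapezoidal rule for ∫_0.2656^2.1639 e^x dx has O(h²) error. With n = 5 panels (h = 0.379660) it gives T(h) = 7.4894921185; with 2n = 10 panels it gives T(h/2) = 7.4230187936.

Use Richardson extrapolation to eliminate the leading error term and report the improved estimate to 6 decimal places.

Order 2 gives 2^r = 4 and 2^r − 1 = 3.
4 × 7.4230187936 = 29.6920751744; 29.6920751744 − 7.4894921185 = 22.2025830559
Extrapolated: 22.2025830559 / 3 = 7.4008610186

7.400861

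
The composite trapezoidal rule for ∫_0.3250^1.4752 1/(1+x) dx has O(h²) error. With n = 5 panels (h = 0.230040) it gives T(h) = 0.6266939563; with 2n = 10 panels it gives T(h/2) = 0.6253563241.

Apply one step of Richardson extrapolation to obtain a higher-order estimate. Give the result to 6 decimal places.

Error is O(h^2); halving h shrinks it by 2^2 = 4.
4 × 0.6253563241 = 2.5014252964; 2.5014252964 − 0.6266939563 = 1.8747313401
Divide by 2^2 − 1 = 3.
1.8747313401 ÷ 3 = 0.6249104467

0.624910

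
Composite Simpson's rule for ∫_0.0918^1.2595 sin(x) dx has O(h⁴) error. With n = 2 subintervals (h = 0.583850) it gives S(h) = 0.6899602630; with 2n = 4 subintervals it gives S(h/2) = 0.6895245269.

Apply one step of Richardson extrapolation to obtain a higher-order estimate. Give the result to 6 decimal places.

0.689495

Error is O(h^4); halving h shrinks it by 2^4 = 16.
Top: 16(0.6895245269) − (0.6899602630) = 10.3424321674
Divide by 2^4 − 1 = 15.
R = 10.3424321674/15 = 0.6894954778
Shift from A(h/2): −0.0000290491.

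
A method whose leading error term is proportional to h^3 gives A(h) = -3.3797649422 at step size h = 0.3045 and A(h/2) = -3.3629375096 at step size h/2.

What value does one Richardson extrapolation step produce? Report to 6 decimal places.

-3.360534

With r = 3 the leading error scales as h^3, so the weight is 2^3 = 8.
Difference of the inputs: -3.3629375096 − (-3.3797649422) = 0.0168274326
Divide by 2^3 − 1 = 7: 0.0168274326/7 = 0.0024039189
R = A(h/2) + (A(h/2) − A(h))/7 = -3.3629375096 + 0.0024039189 = -3.3605335907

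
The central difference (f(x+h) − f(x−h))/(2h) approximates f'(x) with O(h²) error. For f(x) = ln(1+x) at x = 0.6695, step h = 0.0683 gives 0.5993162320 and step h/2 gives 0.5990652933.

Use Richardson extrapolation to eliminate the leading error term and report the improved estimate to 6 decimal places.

0.598982

Error is O(h^2); halving h shrinks it by 2^2 = 4.
4×0.5990652933 − 0.5993162320 = 1.7969449412
Divide by 2^2 − 1 = 3.
1.7969449412 ÷ 3 = 0.5989816471
Shift from A(h/2): −0.0000836462.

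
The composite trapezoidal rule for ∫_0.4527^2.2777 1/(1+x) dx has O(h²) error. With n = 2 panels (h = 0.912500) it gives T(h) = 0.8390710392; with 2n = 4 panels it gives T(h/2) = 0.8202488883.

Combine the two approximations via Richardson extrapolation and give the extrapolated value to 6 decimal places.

0.813975

Leading term ∝ h^2; use weight 4 = 2^2.
4·0.8202488883 = 3.2809955532; 3.2809955532 − 0.8390710392 = 2.4419245140
Divide by 2^2 − 1 = 3.
R = 2.4419245140/3 = 0.8139748380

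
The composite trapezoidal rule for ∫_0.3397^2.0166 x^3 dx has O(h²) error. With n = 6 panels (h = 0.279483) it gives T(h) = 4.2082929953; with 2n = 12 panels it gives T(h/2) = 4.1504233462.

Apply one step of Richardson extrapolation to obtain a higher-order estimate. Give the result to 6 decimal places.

The method has order 2: 2^2 = 4.
Top: 4(4.1504233462) − (4.2082929953) = 12.3934003895
12.3934003895 ÷ 3 = 4.1311334632

4.131133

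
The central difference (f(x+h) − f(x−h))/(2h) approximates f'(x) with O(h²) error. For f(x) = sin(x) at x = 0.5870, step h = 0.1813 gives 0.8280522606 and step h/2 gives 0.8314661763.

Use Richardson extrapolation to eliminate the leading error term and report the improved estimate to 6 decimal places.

Leading term ∝ h^2; use weight 4 = 2^2.
4×0.8314661763 = 3.3258647052; subtract 0.8280522606 → 2.4978124446
Denominator 4 − 1 = 3.
(4×0.8314661763 − 0.8280522606)/(4 − 1) = 0.8326041482

0.832604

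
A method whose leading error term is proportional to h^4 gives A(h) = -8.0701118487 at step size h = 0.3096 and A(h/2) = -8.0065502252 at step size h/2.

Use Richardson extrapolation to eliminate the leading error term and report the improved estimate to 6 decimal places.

With r = 4 the leading error scales as h^4, so the weight is 2^4 = 16.
Weighted: (-128.1048036032) − (-8.0701118487) = -120.0346917545
(-120.0346917545) ÷ 15 = -8.0023127836

-8.002313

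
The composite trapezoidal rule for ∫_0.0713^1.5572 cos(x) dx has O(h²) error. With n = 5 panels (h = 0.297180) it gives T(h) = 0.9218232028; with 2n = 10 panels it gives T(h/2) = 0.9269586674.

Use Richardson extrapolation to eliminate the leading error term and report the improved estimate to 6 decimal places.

0.928670

Leading term ∝ h^2; use weight 4 = 2^2.
2^2*A(h/2) = 3.7078346696; minus A(h) gives 2.7860114668.
R = 2.7860114668/3 = 0.9286704889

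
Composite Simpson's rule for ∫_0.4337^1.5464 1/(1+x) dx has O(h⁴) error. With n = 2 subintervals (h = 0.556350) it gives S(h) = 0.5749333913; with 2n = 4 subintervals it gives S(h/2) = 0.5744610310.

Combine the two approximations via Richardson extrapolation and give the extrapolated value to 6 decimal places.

The method has order 4: 2^4 = 16.
Weighted: 9.1913764960 − 0.5749333913 = 8.6164431047
Divide by 2^4 − 1 = 15.
So the Richardson estimate is 0.5744295403.
Shift from A(h/2): −0.0000314907.

0.574430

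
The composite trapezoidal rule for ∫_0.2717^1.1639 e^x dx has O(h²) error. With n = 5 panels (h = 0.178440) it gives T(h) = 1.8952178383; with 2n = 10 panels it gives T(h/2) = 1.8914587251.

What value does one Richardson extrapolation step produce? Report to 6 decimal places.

1.890206

The method has order 2: 2^2 = 4.
Weighted: 7.5658349004 − 1.8952178383 = 5.6706170621
(4×1.8914587251 − 1.8952178383)/(4 − 1) = 1.8902056874
Correction |R − A(h/2)| = 1.253e-03; gap |A(h/2) − A(h)| = 3.759e-03.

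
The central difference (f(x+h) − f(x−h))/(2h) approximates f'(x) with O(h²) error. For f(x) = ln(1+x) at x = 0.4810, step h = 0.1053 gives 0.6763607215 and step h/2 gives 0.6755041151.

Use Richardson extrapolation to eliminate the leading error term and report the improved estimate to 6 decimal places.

Leading term ∝ h^2; use weight 4 = 2^2.
Numerator 4×A(h/2) − A(h) = 4×0.6755041151 − 0.6763607215 = 2.0256557389
Denominator 4 − 1 = 3.
Result: 0.6752185796
Shift from A(h/2): −0.0002855355.

0.675219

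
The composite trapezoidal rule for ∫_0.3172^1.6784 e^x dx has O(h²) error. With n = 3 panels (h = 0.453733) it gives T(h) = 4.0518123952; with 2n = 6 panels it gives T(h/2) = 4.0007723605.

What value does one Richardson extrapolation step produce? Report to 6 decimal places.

Leading term ∝ h^2; use weight 4 = 2^2.
Top: 4(4.0007723605) − (4.0518123952) = 11.9512770468
Denominator 4 − 1 = 3.
So the Richardson estimate is 3.9837590156.

3.983759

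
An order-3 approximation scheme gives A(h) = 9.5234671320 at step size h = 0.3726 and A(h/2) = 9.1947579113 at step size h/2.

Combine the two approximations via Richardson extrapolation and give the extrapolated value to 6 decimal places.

r = 3: numerator weight 8, denominator 7.
Numerator 8·A(h/2) − A(h) = 8·9.1947579113 − 9.5234671320 = 64.0345961584
Extrapolated: 64.0345961584 / 7 = 9.1477994512
Gap between inputs: 3.287e-01; correction applied: −0.0469584601.

9.147799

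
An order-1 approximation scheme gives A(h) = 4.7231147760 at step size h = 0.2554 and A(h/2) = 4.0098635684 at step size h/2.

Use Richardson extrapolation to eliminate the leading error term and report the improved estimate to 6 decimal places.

Order 1 gives 2^r = 2 and 2^r − 1 = 1.
Numerator 2·A(h/2) − A(h) = 2·4.0098635684 − 4.7231147760 = 3.2966123608
(2·4.0098635684 − 4.7231147760)/(2 − 1) = 3.2966123608
Correction |R − A(h/2)| = 7.133e-01; gap |A(h/2) − A(h)| = 7.133e-01.

3.296612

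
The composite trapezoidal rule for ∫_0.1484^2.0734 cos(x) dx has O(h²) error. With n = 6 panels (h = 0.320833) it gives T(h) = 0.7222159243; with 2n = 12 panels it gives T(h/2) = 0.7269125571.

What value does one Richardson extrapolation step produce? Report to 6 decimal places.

Order 2 gives 2^r = 4 and 2^r − 1 = 3.
4 × 0.7269125571 = 2.9076502284; subtract 0.7222159243 → 2.1854343041
Denominator 4 − 1 = 3.
Extrapolated: 2.1854343041 / 3 = 0.7284781014
Shift from A(h/2): +0.0015655443.

0.728478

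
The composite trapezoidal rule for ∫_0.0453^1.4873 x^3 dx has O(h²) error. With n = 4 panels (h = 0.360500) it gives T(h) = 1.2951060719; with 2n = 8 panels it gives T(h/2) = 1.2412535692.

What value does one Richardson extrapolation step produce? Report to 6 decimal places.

Order 2 gives 2^r = 4 and 2^r − 1 = 3.
2^2 × A(h/2) = 4.9650142768; minus A(h) gives 3.6699082049.
Denominator 4 − 1 = 3.
R = 3.6699082049/3 = 1.2233027350
Correction |R − A(h/2)| = 1.795e-02; gap |A(h/2) − A(h)| = 5.385e-02.

1.223303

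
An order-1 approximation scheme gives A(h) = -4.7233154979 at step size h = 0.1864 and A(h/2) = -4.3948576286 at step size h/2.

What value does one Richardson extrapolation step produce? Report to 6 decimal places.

With r = 1 the leading error scales as h^1, so the weight is 2^1 = 2.
2×(-4.3948576286) = -8.7897152572; (-8.7897152572) − (-4.7233154979) = -4.0663997593
Divide by 2^1 − 1 = 1.
Extrapolated: (-4.0663997593) / 1 = -4.0663997593

-4.066400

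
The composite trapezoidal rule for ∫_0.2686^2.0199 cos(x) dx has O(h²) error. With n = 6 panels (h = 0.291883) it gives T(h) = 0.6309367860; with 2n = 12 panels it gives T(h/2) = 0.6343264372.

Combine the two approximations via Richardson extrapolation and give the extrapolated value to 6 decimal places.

Leading term ∝ h^2; use weight 4 = 2^2.
4×0.6343264372 = 2.5373057488; 2.5373057488 − 0.6309367860 = 1.9063689628
R = 1.9063689628/3 = 0.6354563209
Correction |R − A(h/2)| = 1.130e-03; gap |A(h/2) − A(h)| = 3.390e-03.

0.635456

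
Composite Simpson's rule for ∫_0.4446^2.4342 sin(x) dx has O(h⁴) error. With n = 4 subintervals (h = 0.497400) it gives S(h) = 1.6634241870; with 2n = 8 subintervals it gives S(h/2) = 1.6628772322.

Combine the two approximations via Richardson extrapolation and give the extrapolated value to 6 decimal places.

1.662841

Method order is 4; weight 2^4 = 16.
Weighted: 26.6060357152 − 1.6634241870 = 24.9426115282
Extrapolated: 24.9426115282 / 15 = 1.6628407685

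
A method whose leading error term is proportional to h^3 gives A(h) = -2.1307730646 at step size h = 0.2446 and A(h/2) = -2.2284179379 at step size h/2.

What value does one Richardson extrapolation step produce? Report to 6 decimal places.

-2.242367

r = 3: numerator weight 8, denominator 7.
8×(-2.2284179379) = -17.8273435032; subtract (-2.1307730646) → -15.6965704386
Divide by 2^3 − 1 = 7.
(-15.6965704386) ÷ 7 = -2.2423672055
Gap between inputs: 9.764e-02; correction applied: −0.0139492676.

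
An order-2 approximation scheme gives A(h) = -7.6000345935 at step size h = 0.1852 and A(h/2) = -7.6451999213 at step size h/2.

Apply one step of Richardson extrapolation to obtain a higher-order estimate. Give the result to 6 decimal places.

Method order is 2; weight 2^2 = 4.
Weighted: (-30.5807996852) − (-7.6000345935) = -22.9807650917
Denominator 4 − 1 = 3.
(4*(-7.6451999213) − (-7.6000345935))/(4 − 1) = -7.6602550306
Shift from A(h/2): −0.0150551093.

-7.660255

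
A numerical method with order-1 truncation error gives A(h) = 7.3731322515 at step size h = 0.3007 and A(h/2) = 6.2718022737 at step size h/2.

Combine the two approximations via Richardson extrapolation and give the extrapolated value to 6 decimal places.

With r = 1 the leading error scales as h^1, so the weight is 2^1 = 2.
2^1·A(h/2) = 12.5436045474; minus A(h) gives 5.1704722959.
Extrapolated: 5.1704722959 / 1 = 5.1704722959

5.170472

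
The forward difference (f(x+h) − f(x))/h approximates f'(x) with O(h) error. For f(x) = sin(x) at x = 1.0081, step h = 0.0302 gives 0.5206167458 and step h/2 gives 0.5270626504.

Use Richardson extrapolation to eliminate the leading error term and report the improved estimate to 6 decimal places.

r = 1, so 2^r = 2.
Weighted: 1.0541253008 − 0.5206167458 = 0.5335085550
Denominator 2 − 1 = 1.
0.5335085550 ÷ 1 = 0.5335085550

0.533509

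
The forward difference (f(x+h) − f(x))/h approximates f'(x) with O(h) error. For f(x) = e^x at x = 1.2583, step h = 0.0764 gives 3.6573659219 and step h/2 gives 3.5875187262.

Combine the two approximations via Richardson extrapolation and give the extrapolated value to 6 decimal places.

r = 1, so 2^r = 2.
2·3.5875187262 = 7.1750374524; subtract 3.6573659219 → 3.5176715305
Divide by 2^1 − 1 = 1.
Extrapolated: 3.5176715305 / 1 = 3.5176715305
Shift from A(h/2): −0.0698471957.

3.517672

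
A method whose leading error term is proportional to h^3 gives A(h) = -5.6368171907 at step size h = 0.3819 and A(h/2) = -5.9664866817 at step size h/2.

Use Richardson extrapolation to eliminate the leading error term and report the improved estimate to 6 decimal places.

-6.013582

Method order is 3; weight 2^3 = 8.
8·(-5.9664866817) = -47.7318934536; subtract (-5.6368171907) → -42.0950762629
(-42.0950762629) ÷ 7 = -6.0135823233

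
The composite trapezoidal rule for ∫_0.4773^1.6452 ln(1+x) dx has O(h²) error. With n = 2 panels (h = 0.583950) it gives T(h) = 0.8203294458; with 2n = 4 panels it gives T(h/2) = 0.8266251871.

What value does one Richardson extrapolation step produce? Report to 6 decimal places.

r = 2: numerator weight 4, denominator 3.
Top: 4(0.8266251871) − (0.8203294458) = 2.4861713026
2.4861713026 ÷ 3 = 0.8287237675

0.828724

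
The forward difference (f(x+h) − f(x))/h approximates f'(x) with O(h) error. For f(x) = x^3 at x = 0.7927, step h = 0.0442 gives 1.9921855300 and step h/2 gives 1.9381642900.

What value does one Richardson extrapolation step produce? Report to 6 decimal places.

1.884143

With r = 1 the leading error scales as h^1, so the weight is 2^1 = 2.
2*1.9381642900 = 3.8763285800; 3.8763285800 − 1.9921855300 = 1.8841430500
Denominator 2 − 1 = 1.
Result: 1.8841430500
Gap between inputs: 5.402e-02; correction applied: −0.0540212400.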